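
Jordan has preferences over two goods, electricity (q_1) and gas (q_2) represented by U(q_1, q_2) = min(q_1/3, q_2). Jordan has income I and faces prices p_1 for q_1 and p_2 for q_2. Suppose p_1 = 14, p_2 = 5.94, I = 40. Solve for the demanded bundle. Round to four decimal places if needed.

With perfect complements, no substitution: consume in ratio q_1:q_2 = 3:1.
Budget: p_1·q_1 + p_2·(1/3)·q_1 = I, so (3·p_1 + p_2)·q_1 = 3·I.
Demand: q_1*(p_1,p_2,I) = 3·I/(3·p_1 + p_2), q_2* = I/(3·p_1 + p_2).
Here 3·14 + 5.94 = 47.94, giving q_1* = 2.5031 and q_2* = 0.8344.

q_1* = 2.5031, q_2* = 0.8344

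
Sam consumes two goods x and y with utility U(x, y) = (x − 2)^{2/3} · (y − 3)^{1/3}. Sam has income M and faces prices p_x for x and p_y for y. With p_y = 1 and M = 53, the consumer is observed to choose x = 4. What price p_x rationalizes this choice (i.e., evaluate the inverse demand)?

p_x = 10

Let x' = x−2, y' = y−3. MRS = 2·y'/x' = p_x/p_y.
After buying the subsistence bundle (2, 3), a share 2/3 of the remaining income goes to x: x* = 2 + 2/3·(M − 2p_x − 3p_y)/p_x.
Set x* = 4 in the demand function and solve for p_x: p_x = 10.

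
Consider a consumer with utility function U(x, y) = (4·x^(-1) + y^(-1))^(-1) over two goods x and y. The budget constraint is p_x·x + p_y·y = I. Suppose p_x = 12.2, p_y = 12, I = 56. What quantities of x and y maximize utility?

From the CES first-order condition, 4·(y/x)^(2) = p_x/p_y.
Hence y/x = ((1/4)·p_x/p_y)^(1/(2)), i.e. raised to the 0.5 power.
Substitute y = (y/x)·x into the budget: x* = I/(p_x + p_y·(y/x)).
Numerically y/x = 0.504149, so x* = 56/(12.2 + 12·0.504149) = 3.0685 and y* = 0.504149·3.0685 = 1.547.

x* = 3.0685, y* = 1.547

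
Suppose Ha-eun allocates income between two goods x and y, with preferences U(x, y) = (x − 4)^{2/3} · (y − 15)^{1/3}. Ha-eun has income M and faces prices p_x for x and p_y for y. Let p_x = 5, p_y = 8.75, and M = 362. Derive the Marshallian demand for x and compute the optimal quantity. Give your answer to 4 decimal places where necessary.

This is Cobb-Douglas in (x−4, y−15): tangency gives 2/3·p_y·(y−15) = 1/3·p_x·(x−4).
After buying the subsistence bundle (4, 15), a share 2/3 of the remaining income goes to x: x* = 4 + 2/3·(M − 4p_x − 15p_y)/p_x.
Discretionary income = 362 − 4·5 − 15·8.75 = 210.75; x* = 4 + 2/3·210.75/5 = 32.1.

x* = 32.1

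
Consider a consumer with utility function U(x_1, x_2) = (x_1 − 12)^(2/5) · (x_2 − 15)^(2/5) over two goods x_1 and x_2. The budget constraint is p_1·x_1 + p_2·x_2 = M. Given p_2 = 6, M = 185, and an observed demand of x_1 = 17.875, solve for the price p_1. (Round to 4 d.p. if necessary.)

MRS = (x_2−15)/(x_1−12). Tangency with p_1/p_2 gives x_2−15 = (p_1/p_2)·(x_1−12).
After buying the subsistence bundle (12, 15), a share 0.5 of the remaining income goes to x_1: x_1* = 12 + 0.5·(M − 12p_1 − 15p_2)/p_1.
Set x_1* = 17.875 in the demand function and solve for p_1: p_1 = 4.

p_1 = 4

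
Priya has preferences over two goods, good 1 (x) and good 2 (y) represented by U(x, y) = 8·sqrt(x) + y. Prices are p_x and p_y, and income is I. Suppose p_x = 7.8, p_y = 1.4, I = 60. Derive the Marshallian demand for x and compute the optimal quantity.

x* = 0.5155

Set MRS = p_x/p_y: 4·x^(−1/2) = p_x/p_y.
Thus x* = (4·p_y/p_x)² — independent of I — with the rest of income spent on y.
Plugging in: x* = (4·1.4/7.8)² = 0.5155.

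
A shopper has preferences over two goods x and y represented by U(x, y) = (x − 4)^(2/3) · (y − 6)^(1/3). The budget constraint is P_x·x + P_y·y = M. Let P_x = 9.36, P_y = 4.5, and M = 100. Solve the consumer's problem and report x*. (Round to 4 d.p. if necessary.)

x* = 6.5328

MRS = 2·(y−6)/(x−4). Tangency with P_x/P_y gives y−6 = (1/2)·(P_x/P_y)·(x−4).
After buying the subsistence bundle (4, 6), a share 2/3 of the remaining income goes to x: x* = 4 + 2/3·(M − 4P_x − 6P_y)/P_x.
Discretionary income = 100 − 4·9.36 − 6·4.5 = 35.56; x* = 4 + 2/3·35.56/9.36 = 6.5328.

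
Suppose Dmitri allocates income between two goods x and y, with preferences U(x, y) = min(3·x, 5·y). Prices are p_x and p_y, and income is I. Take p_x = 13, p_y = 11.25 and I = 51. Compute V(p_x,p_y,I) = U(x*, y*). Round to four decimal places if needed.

V = 7.7468

With perfect complements, no substitution: consume in ratio x:y = 5:3.
Budget: p_x·x + p_y·(3/5)·x = I, so (5·p_x + 3·p_y)·x = 5·I.
Demand: x*(p_x,p_y,I) = 5·I/(5·p_x + 3·p_y), y* = 3·I/(5·p_x + 3·p_y).
Here 5·13 + 3·11.25 = 98.75, giving x* = 2.5823 and y* = 1.5494.
Utility at the optimum: U(2.5823, 1.5494) = 7.7468.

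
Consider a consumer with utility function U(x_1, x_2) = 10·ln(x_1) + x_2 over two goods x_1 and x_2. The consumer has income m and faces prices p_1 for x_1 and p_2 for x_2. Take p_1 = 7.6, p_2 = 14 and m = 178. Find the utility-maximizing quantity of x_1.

Set MRS = p_1/p_2: (10/x_1)/1 = p_1/p_2.
So x_1*(p_1,p_2) = 10·p_2/p_1, independent of income; and x_2* = (m − 10·p_2)/p_2.
At the given prices: x_1* = 10·14/7.6 = 18.4211.

x_1* = 18.4211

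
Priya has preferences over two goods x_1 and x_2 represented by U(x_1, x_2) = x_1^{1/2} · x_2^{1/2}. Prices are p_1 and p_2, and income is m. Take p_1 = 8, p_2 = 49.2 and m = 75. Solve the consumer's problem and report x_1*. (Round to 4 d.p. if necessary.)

The MRS is x_2/x_1. Set MRS = p_1/p_2.
Rearranging, p_2·x_2 = p_1·x_1. Substituting into the budget gives p_1·x_1·(1 + 1) = m.
Demand: x_1*(p_1,p_2,m) = 0.5·m/p_1 and x_2* = 0.5·m/p_2.
At p_1=8, p_2=49.2, m=75: x_1* = 0.5·75/8 = 4.6875.

x_1* = 4.6875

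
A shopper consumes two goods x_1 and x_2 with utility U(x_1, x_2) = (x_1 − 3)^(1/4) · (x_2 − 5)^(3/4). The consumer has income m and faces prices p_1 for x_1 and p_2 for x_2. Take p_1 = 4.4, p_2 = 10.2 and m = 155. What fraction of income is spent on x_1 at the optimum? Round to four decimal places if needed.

share on x_1 = 0.2316

Let x_1' = x_1−3, x_2' = x_2−5. MRS = (1/3)·x_2'/x_1' = p_1/p_2.
After buying the subsistence bundle (3, 5), a share 0.25 of the remaining income goes to x_1: x_1* = 3 + 0.25·(m − 3p_1 − 5p_2)/p_1.
Discretionary income = 155 − 3·4.4 − 5·10.2 = 90.8; x_1* = 3 + 0.25·90.8/4.4 = 8.1591; x_2* = 5 + 0.75·90.8/10.2 = 11.6765.
Expenditure on x_1: 4.4·8.1591 = 35.9; share = 0.2316.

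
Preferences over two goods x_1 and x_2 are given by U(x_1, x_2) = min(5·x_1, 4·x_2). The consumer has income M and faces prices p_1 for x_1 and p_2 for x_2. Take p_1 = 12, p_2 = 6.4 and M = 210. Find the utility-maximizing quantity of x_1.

Demand: x_1*(p_1,p_2,M) = 4·M/(4·p_1 + 5·p_2), x_2* = 5·M/(4·p_1 + 5·p_2).
Here 4·12 + 5·6.4 = 80, giving x_1* = 10.5.

x_1* = 10.5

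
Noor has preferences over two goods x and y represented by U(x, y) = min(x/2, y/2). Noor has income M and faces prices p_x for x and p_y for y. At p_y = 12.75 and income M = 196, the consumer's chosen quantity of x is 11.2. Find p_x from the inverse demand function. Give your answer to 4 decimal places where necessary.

Leontief preferences: the optimum is at the kink where x/2 = y/2, i.e. y = x.
Budget: p_x·x + p_y·x = M, so (2·p_x + 2·p_y)·x = 2·M.
Demand: x*(p_x,p_y,M) = 2·M/(2·p_x + 2·p_y), y* = 2·M/(2·p_x + 2·p_y).
Set x* = 11.2 in the demand function and solve for p_x: p_x = 4.75.

p_x = 4.75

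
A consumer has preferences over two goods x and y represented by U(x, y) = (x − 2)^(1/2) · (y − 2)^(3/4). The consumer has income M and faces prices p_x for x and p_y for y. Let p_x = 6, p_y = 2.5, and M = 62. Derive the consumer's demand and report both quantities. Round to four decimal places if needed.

x* = 5, y* = 12.8

Let x' = x−2, y' = y−2. MRS = (2/3)·y'/x' = p_x/p_y.
Substituting into the budget: x* = 2 + 0.4·(M − 2·p_x − 2·p_y)/p_x, and y* = 2 + 0.6·(…)/p_y.
Discretionary income = 62 − 2·6 − 2·2.5 = 45; x* = 2 + 0.4·45/6 = 5; y* = 2 + 0.6·45/2.5 = 12.8.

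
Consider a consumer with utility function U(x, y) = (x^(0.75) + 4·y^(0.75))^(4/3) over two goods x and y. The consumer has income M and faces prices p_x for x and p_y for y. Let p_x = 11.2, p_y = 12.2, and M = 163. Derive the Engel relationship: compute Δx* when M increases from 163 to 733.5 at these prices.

Δx* = 0.2559

From the CES first-order condition, (1/4)·(y/x)^(0.25) = p_x/p_y.
Hence y/x = (4·p_x/p_y)^(1/(0.25)), i.e. raised to the 4 power.
With the ratio pinned down, the budget gives x* = M/(p_x + p_y·(y/x)) and y* = (y/x)·x*.
Numerically y/x = 181.833012, so x* = 163/(11.2 + 12.2·181.833012) = 0.0731.
At M' = 733.5: x* = 0.329. Change: 0.329 − 0.0731 = 0.2559.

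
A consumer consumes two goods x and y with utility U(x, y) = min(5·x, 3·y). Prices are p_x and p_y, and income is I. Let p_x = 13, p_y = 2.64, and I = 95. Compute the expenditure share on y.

Leontief preferences: the optimum is at the kink where x/3 = y/5, i.e. y = (5/3)·x.
Budget: p_x·x + p_y·(5/3)·x = I, so (3·p_x + 5·p_y)·x = 3·I.
Demand: x*(p_x,p_y,I) = 3·I/(3·p_x + 5·p_y), y* = 5·I/(3·p_x + 5·p_y).
Here 3·13 + 5·2.64 = 52.2, giving x* = 5.4598 and y* = 9.0996.
Expenditure on y: 2.64·9.0996 = 24.023; share = 0.2529.

share on y = 0.2529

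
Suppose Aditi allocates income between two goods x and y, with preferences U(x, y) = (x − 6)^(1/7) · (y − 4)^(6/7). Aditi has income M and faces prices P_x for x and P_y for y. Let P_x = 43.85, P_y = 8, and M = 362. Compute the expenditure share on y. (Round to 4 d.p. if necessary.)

share on y = 0.2468

This is Cobb-Douglas in (x−6, y−4): tangency gives 1/7·P_y·(y−4) = 6/7·P_x·(x−6).
After buying the subsistence bundle (6, 4), a share 1/7 of the remaining income goes to x: x* = 6 + 1/7·(M − 6P_x − 4P_y)/P_x.
Discretionary income = 362 − 6·43.85 − 4·8 = 66.9; x* = 6 + 1/7·66.9/43.85 = 6.218; y* = 4 + 6/7·66.9/8 = 11.1679.
Expenditure on y: 8·11.1679 = 89.3429; share = 0.2468.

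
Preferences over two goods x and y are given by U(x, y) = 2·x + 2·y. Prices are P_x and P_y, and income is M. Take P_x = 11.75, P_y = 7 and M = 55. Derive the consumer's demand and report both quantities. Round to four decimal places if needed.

x* = 0, y* = 7.8571

Perfect substitutes: compare marginal utility per dollar. 2/P_x vs 2/P_y → 0.1702 vs 0.2857.
y gives more utility per dollar, so spend all income on y: y* = M/P_y, x* = 0.
Numerically: x* = 0, y* = 7.8571.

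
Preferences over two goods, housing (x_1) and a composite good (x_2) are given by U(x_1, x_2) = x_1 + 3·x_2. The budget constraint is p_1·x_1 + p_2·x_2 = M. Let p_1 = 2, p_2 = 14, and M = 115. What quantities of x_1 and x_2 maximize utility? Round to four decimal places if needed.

x_1* = 57.5, x_2* = 0

Perfect substitutes: compare marginal utility per dollar. 1/p_1 vs 3/p_2 → 0.5 vs 0.2143.
x_1 gives more utility per dollar, so spend all income on x_1: x_1* = M/p_1, x_2* = 0.
Numerically: x_1* = 57.5, x_2* = 0.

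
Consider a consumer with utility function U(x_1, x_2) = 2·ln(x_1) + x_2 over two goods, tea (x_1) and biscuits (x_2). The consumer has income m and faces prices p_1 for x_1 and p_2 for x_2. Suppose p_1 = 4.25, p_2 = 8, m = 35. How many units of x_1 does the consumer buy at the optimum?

x_1* = 3.7647

Set MRS = p_1/p_2: (2/x_1)/1 = p_1/p_2.
So x_1*(p_1,p_2) = 2·p_2/p_1, independent of income; and x_2* = (m − 2·p_2)/p_2.
At the given prices: x_1* = 2·8/4.25 = 3.7647.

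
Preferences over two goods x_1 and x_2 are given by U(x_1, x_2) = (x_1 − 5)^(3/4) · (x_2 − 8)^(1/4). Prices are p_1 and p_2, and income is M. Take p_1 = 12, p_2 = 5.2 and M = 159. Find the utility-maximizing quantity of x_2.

Discretionary income = 159 − 5·12 − 8·5.2 = 57.4; x_2* = 8 + 0.25·57.4/5.2 = 10.7596.

x_2* = 10.7596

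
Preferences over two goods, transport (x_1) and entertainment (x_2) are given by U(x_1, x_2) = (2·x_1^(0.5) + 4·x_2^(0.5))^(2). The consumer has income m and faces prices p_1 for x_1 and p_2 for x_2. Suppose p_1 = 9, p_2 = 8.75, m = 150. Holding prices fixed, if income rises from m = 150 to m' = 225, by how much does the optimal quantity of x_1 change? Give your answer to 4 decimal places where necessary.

Δx_1* = 1.6294

MRS = MU_x_1/MU_x_2 = (1/2)·(x_2/x_1)^(0.5). Set equal to p_1/p_2.
Solve for the ratio: x_2/x_1 = [2·p_1/p_2]^(2).
Substitute x_2 = (x_2/x_1)·x_1 into the budget: x_1* = m/(p_1 + p_2·(x_2/x_1)).
Numerically x_2/x_1 = 4.231837, so x_1* = 150/(9 + 8.75·4.231837) = 3.2588.
At m' = 225: x_1* = 4.8883. Change: 4.8883 − 3.2588 = 1.6294.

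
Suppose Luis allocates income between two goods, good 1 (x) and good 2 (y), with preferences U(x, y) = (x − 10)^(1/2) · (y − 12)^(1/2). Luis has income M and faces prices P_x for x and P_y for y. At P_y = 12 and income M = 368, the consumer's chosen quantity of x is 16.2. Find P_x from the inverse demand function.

This is Cobb-Douglas in (x−10, y−12): tangency gives 0.5·P_y·(y−12) = 0.5·P_x·(x−10).
Substituting into the budget: x* = 10 + 0.5·(M − 10·P_x − 12·P_y)/P_x, and y* = 12 + 0.5·(…)/P_y.
Set x* = 16.2 in the demand function and solve for P_x: P_x = 10.

P_x = 10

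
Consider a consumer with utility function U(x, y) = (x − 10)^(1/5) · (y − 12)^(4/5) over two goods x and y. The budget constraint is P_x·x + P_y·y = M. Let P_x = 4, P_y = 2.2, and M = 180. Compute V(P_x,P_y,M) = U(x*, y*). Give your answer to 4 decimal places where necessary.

Substituting into the budget: x* = 10 + 0.2·(M − 10·P_x − 12·P_y)/P_x, and y* = 12 + 0.8·(…)/P_y.
Discretionary income = 180 − 10·4 − 12·2.2 = 113.6; x* = 10 + 0.2·113.6/4 = 15.68; y* = 12 + 0.8·113.6/2.2 = 53.3091.
Utility at the optimum: U(15.68, 53.3091) = 27.7783.

V = 27.7783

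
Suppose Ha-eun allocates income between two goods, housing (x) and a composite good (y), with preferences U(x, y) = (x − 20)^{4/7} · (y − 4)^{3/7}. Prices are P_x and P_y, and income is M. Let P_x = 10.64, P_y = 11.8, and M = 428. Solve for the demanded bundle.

x* = 29.0226, y* = 10.1017

Let x' = x−20, y' = y−4. MRS = (4/3)·y'/x' = P_x/P_y.
After buying the subsistence bundle (20, 4), a share 4/7 of the remaining income goes to x: x* = 20 + 4/7·(M − 20P_x − 4P_y)/P_x.
Discretionary income = 428 − 20·10.64 − 4·11.8 = 168; x* = 20 + 4/7·168/10.64 = 29.0226; y* = 4 + 3/7·168/11.8 = 10.1017.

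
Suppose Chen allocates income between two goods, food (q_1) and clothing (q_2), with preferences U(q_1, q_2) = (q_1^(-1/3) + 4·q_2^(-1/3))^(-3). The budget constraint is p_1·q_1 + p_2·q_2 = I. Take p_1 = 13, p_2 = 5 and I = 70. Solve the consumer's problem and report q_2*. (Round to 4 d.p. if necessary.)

MRS = MU_q_1/MU_q_2 = (1/4)·(q_2/q_1)^(4/3). Set equal to p_1/p_2.
Solve for the ratio: q_2/q_1 = [4·p_1/p_2]^(0.75).
Substitute q_2 = (q_2/q_1)·q_1 into the budget: q_1* = I/(p_1 + p_2·(q_2/q_1)).
Numerically q_2/q_1 = 5.791286, so q_1* = 70/(13 + 5·5.791286) = 1.6684 and q_2* = 5.791286·1.6684 = 9.6622.

q_2* = 9.6622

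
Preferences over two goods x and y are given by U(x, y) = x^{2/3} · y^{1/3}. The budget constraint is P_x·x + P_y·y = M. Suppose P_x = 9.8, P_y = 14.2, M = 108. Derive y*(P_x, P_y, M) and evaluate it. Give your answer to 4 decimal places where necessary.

y* = 2.5352

The MRS is 2·y/x. Set MRS = P_x/P_y.
So 2/3·P_y·y = 1/3·P_x·x; combined with the budget, a share 2/3 of income goes to x.
Demand: x*(P_x,P_y,M) = 2/3·M/P_x and y* = 1/3·M/P_y.
At P_x=9.8, P_y=14.2, M=108: y* = 1/3·108/14.2 = 2.5352.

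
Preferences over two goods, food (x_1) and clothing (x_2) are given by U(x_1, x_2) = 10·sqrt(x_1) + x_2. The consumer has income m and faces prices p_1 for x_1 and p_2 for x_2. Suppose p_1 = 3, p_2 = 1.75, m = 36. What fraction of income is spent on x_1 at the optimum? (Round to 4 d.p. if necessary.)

share on x_1 = 0.7089

Set MRS = p_1/p_2: 5·x_1^(−1/2) = p_1/p_2.
Thus x_1* = (5·p_2/p_1)² — independent of m — with the rest of income spent on x_2.
Plugging in: x_1* = (5·1.75/3)² = 8.5069, x_2* = 5.9881.
Expenditure on x_1: 3·8.5069 = 25.5208; share = 0.7089.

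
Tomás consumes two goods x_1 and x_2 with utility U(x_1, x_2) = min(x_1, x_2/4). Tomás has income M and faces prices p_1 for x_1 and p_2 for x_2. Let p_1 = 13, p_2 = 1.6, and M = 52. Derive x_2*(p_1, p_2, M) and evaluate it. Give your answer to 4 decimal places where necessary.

x_2* = 10.7216

Leontief preferences: the optimum is at the kink where x_1/1 = x_2/4, i.e. x_2 = 4·x_1.
Budget: p_1·x_1 + p_2·4·x_1 = M, so (p_1 + 4·p_2)·x_1 = M.
Demand: x_1*(p_1,p_2,M) = M/(p_1 + 4·p_2), x_2* = 4·M/(p_1 + 4·p_2).
Here 13 + 4·1.6 = 19.4, giving x_2* = 10.7216.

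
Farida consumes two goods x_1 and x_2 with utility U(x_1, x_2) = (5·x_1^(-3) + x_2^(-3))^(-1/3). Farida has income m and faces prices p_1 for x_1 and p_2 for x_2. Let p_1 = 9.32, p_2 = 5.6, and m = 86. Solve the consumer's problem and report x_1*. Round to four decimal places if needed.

x_1* = 6.3358

MU_x_1 ∝ 5·x_1^(-4), MU_x_2 ∝ x_2^(-4), so MRS = 5·(x_2/x_1)^(4) = p_1/p_2.
Hence x_2/x_1 = ((1/5)·p_1/p_2)^(1/(4)), i.e. raised to the 0.25 power.
Substitute x_2 = (x_2/x_1)·x_1 into the budget: x_1* = m/(p_1 + p_2·(x_2/x_1)).
Numerically x_2/x_1 = 0.759564, so x_1* = 86/(9.32 + 5.6·0.759564) = 6.3358.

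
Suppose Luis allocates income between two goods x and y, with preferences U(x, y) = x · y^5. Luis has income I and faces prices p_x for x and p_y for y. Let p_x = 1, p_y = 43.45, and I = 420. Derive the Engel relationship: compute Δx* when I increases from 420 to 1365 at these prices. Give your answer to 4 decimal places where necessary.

MU_x/MU_y = (y)/(5·x); tangency sets this equal to p_x/p_y.
So p_y·y = 5·p_x·x; combined with the budget, a share 1/6 of income goes to x.
Demand: x*(p_x,p_y,I) = 1/6·I/p_x and y* = 5/6·I/p_y.
At p_x=1, p_y=43.45, I=420: x* = 1/6·420/1 = 70.
At I' = 1365: x* = 227.5. Change: 227.5 − 70 = 157.5.

Δx* = 157.5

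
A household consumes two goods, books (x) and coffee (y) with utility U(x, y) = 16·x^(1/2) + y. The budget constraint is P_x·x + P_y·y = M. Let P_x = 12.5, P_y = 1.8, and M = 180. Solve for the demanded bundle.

Utility is quasi-linear in y; the FOC for x is 8/√x = P_x/P_y.
Thus x* = (8·P_y/P_x)² — independent of M — with the rest of income spent on y.
Plugging in: x* = (8·1.8/12.5)² = 1.3271, y* = 90.784.

x* = 1.3271, y* = 90.784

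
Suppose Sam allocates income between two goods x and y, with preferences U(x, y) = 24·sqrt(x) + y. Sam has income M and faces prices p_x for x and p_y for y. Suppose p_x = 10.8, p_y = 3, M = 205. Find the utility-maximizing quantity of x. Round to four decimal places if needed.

MU_x = 12/√x, MU_y = 1. Tangency: 12/√x = p_x/p_y.
Thus x* = (12·p_y/p_x)² — independent of M — with the rest of income spent on y.
Plugging in: x* = (12·3/10.8)² = 11.1111.

x* = 11.1111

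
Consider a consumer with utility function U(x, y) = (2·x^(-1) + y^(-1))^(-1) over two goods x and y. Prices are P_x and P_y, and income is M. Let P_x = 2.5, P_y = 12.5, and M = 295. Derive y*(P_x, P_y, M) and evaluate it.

MU_x ∝ 2·x^(-2), MU_y ∝ y^(-2), so MRS = 2·(y/x)^(2) = P_x/P_y.
Solve for the ratio: y/x = [(1/2)·P_x/P_y]^(0.5).
Substitute y = (y/x)·x into the budget: x* = M/(P_x + P_y·(y/x)).
Numerically y/x = 0.316228, so x* = 295/(2.5 + 12.5·0.316228) = 45.7163 and y* = 0.316228·45.7163 = 14.4567.

y* = 14.4567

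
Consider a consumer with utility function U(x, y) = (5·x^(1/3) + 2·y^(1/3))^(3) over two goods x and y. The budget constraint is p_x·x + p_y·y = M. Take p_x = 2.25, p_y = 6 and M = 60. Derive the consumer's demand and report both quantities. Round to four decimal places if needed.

x* = 23.0896, y* = 1.3414

MRS = MU_x/MU_y = (5/2)·(y/x)^(2/3). Set equal to p_x/p_y.
Hence y/x = ((2/5)·p_x/p_y)^(1/(2/3)), i.e. raised to the 1.5 power.
Substitute y = (y/x)·x into the budget: x* = M/(p_x + p_y·(y/x)).
Numerically y/x = 0.058095, so x* = 60/(2.25 + 6·0.058095) = 23.0896 and y* = 0.058095·23.0896 = 1.3414.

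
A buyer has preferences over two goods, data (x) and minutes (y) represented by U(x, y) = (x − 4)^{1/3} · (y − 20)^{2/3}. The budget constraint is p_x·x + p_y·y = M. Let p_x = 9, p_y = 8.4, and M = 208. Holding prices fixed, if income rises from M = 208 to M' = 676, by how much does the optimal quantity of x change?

Let x' = x−4, y' = y−20. MRS = (1/2)·y'/x' = p_x/p_y.
Substituting into the budget: x* = 4 + 1/3·(M − 4·p_x − 20·p_y)/p_x, and y* = 20 + 2/3·(…)/p_y.
Discretionary income = 208 − 4·9 − 20·8.4 = 4; x* = 4 + 1/3·4/9 = 4.1481.
At M' = 676: x* = 21.4815. Change: 21.4815 − 4.1481 = 17.3333.

Δx* = 17.3333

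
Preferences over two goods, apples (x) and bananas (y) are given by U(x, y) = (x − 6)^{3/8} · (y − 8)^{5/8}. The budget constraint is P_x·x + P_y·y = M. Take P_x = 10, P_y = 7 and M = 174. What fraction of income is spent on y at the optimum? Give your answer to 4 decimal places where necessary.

MRS = (3/5)·(y−8)/(x−6). Tangency with P_x/P_y gives y−8 = (5/3)·(P_x/P_y)·(x−6).
Substituting into the budget: x* = 6 + 0.375·(M − 6·P_x − 8·P_y)/P_x, and y* = 8 + 0.625·(…)/P_y.
Discretionary income = 174 − 6·10 − 8·7 = 58; x* = 6 + 0.375·58/10 = 8.175; y* = 8 + 0.625·58/7 = 13.1786.
Expenditure on y: 7·13.1786 = 92.25; share = 0.5302.

share on y = 0.5302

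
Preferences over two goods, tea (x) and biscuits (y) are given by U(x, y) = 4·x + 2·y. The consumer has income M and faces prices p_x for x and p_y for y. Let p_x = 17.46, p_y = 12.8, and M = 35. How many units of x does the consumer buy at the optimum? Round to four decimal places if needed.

x* = 2.0046

Linear utility — the consumer picks whichever good has higher MU/price: 4/17.46 = 0.2291 vs 2/12.8 = 0.1562.
x gives more utility per dollar, so spend all income on x: x* = M/p_x, y* = 0.
Numerically: x* = 2.0046, y* = 0.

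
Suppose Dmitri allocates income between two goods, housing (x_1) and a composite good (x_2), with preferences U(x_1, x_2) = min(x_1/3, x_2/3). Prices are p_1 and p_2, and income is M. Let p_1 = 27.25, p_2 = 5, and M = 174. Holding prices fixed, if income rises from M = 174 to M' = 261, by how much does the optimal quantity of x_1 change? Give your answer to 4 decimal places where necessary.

Δx_1* = 2.6977

With perfect complements, no substitution: consume in ratio x_1:x_2 = 3:3.
Budget: p_1·x_1 + p_2·x_1 = M, so (3·p_1 + 3·p_2)·x_1 = 3·M.
Demand: x_1*(p_1,p_2,M) = 3·M/(3·p_1 + 3·p_2), x_2* = 3·M/(3·p_1 + 3·p_2).
Here 3·27.25 + 3·5 = 96.75, giving x_1* = 5.3953.
At M' = 261: x_1* = 8.093. Change: 8.093 − 5.3953 = 2.6977.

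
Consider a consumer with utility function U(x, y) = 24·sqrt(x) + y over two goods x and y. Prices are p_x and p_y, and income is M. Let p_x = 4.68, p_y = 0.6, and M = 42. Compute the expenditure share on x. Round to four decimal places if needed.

MU_x = 12/√x, MU_y = 1. Tangency: 12/√x = p_x/p_y.
Solve: √x = 12·p_y/p_x, so x*(p_x,p_y) = (12·p_y/p_x)², and y* = (M − p_x·x*)/p_y.
Plugging in: x* = (12·0.6/4.68)² = 2.3669, y* = 51.5385.
Expenditure on x: 4.68·2.3669 = 11.0769; share = 0.2637.

share on x = 0.2637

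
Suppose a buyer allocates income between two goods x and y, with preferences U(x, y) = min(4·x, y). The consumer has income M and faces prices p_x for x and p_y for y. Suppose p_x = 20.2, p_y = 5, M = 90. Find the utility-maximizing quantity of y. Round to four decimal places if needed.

y* = 8.9552

Demand: x*(p_x,p_y,M) = M/(p_x + 4·p_y), y* = 4·M/(p_x + 4·p_y).
Here 20.2 + 4·5 = 40.2, giving y* = 8.9552.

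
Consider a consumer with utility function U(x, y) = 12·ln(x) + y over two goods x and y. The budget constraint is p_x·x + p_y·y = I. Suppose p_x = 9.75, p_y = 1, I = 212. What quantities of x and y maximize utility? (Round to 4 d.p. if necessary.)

x* = 1.2308, y* = 200

At the given prices: x* = 12·1/9.75 = 1.2308, and y* = 200.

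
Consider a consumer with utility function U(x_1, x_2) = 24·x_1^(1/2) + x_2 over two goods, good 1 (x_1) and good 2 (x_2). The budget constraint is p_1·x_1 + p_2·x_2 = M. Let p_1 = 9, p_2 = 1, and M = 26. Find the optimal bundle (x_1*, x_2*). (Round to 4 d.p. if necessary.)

x_1* = 1.7778, x_2* = 10

Utility is quasi-linear in x_2; the FOC for x_1 is 12/√x_1 = p_1/p_2.
Solve: √x_1 = 12·p_2/p_1, so x_1*(p_1,p_2) = (12·p_2/p_1)², and x_2* = (M − p_1·x_1*)/p_2.
Plugging in: x_1* = (12·1/9)² = 1.7778, x_2* = 10.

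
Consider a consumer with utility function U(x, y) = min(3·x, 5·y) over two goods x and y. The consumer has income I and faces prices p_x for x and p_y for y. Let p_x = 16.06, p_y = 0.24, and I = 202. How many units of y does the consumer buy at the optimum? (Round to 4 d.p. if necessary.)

y* = 7.4796

Leontief preferences: the optimum is at the kink where x/5 = y/3, i.e. y = (3/5)·x.
Budget: p_x·x + p_y·(3/5)·x = I, so (5·p_x + 3·p_y)·x = 5·I.
Demand: x*(p_x,p_y,I) = 5·I/(5·p_x + 3·p_y), y* = 3·I/(5·p_x + 3·p_y).
Here 5·16.06 + 3·0.24 = 81.02, giving y* = 7.4796.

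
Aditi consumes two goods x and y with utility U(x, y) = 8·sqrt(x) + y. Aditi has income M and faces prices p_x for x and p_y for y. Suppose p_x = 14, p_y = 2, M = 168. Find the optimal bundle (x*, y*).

x* = 0.3265, y* = 81.7143

Solve: √x = 4·p_y/p_x, so x*(p_x,p_y) = (4·p_y/p_x)², and y* = (M − p_x·x*)/p_y.
Plugging in: x* = (4·2/14)² = 0.3265, y* = 81.7143.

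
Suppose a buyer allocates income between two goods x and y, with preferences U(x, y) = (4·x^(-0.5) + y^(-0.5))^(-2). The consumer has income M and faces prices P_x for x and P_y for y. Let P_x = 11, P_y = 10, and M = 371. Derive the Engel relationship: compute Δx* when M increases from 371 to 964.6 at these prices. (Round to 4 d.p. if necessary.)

MU_x ∝ 4·x^(-1.5), MU_y ∝ y^(-1.5), so MRS = 4·(y/x)^(1.5) = P_x/P_y.
Solve for the ratio: y/x = [(1/4)·P_x/P_y]^(2/3).
Substitute y = (y/x)·x into the budget: x* = M/(P_x + P_y·(y/x)).
Numerically y/x = 0.422885, so x* = 371/(11 + 10·0.422885) = 24.3617.
At M' = 964.6: x* = 63.3403. Change: 63.3403 − 24.3617 = 38.9787.

Δx* = 38.9787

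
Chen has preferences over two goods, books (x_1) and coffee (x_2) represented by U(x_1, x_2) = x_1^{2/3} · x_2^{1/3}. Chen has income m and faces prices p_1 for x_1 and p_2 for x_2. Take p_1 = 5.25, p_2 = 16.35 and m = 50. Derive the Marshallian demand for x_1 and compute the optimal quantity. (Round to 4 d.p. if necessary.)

The MRS is 2·x_2/x_1. Set MRS = p_1/p_2.
So 2/3·p_2·x_2 = 1/3·p_1·x_1; combined with the budget, a share 2/3 of income goes to x_1.
Demand: x_1*(p_1,p_2,m) = 2/3·m/p_1 and x_2* = 1/3·m/p_2.
At p_1=5.25, p_2=16.35, m=50: x_1* = 2/3·50/5.25 = 6.3492.

x_1* = 6.3492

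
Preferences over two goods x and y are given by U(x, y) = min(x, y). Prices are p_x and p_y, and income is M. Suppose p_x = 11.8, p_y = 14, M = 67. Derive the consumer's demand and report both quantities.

Leontief preferences: the optimum is at the kink where x/1 = y/1, i.e. y = x.
Budget: p_x·x + p_y·x = M, so (p_x + p_y)·x = M.
Demand: x*(p_x,p_y,M) = M/(p_x + p_y), y* = M/(p_x + p_y).
Here 11.8 + 14 = 25.8, giving x* = 2.5969 and y* = 2.5969.

x* = 2.5969, y* = 2.5969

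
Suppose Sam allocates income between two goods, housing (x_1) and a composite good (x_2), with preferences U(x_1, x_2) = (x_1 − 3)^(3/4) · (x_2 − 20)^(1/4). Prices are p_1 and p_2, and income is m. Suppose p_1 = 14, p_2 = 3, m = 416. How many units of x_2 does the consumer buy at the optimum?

Let x_1' = x_1−3, x_2' = x_2−20. MRS = 3·x_2'/x_1' = p_1/p_2.
After buying the subsistence bundle (3, 20), a share 0.75 of the remaining income goes to x_1: x_1* = 3 + 0.75·(m − 3p_1 − 20p_2)/p_1.
Discretionary income = 416 − 3·14 − 20·3 = 314; x_2* = 20 + 0.25·314/3 = 46.1667.

x_2* = 46.1667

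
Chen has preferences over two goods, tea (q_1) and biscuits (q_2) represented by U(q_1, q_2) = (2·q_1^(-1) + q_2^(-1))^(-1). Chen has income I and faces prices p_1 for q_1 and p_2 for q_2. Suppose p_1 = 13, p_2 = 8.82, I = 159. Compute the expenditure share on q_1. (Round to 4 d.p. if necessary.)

Substitute q_2 = (q_2/q_1)·q_1 into the budget: q_1* = I/(p_1 + p_2·(q_2/q_1)).
Numerically q_2/q_1 = 0.858465, so q_1* = 159/(13 + 8.82·0.858465) = 7.7291 and q_2* = 0.858465·7.7291 = 6.6351.
Expenditure on q_1: 13·7.7291 = 100.478; share = 0.6319.

share on q_1 = 0.6319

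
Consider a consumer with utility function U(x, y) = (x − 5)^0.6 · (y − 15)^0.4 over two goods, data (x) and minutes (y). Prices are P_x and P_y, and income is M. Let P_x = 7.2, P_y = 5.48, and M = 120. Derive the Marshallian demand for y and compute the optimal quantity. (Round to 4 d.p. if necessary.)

y* = 15.1314

This is Cobb-Douglas in (x−5, y−15): tangency gives 0.6·P_y·(y−15) = 0.4·P_x·(x−5).
Substituting into the budget: x* = 5 + 0.6·(M − 5·P_x − 15·P_y)/P_x, and y* = 15 + 0.4·(…)/P_y.
Discretionary income = 120 − 5·7.2 − 15·5.48 = 1.8; y* = 15 + 0.4·1.8/5.48 = 15.1314.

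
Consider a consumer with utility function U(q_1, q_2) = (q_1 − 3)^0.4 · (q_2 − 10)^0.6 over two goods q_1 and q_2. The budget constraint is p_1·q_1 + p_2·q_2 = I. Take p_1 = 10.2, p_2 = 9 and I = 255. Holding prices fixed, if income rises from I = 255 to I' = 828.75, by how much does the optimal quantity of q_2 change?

Δq_2* = 38.25

Let q_1' = q_1−3, q_2' = q_2−10. MRS = (2/3)·q_2'/q_1' = p_1/p_2.
After buying the subsistence bundle (3, 10), a share 0.4 of the remaining income goes to q_1: q_1* = 3 + 0.4·(I − 3p_1 − 10p_2)/p_1.
Discretionary income = 255 − 3·10.2 − 10·9 = 134.4; q_2* = 10 + 0.6·134.4/9 = 18.96.
At I' = 828.75: q_2* = 57.21. Change: 57.21 − 18.96 = 38.25.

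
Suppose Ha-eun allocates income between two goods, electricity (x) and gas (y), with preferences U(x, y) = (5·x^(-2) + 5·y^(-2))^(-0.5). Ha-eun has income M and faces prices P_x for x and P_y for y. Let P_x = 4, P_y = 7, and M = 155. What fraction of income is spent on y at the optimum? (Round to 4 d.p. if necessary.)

share on y = 0.5922

MU_x ∝ 5·x^(-3), MU_y ∝ 5·y^(-3), so MRS = (y/x)^(3) = P_x/P_y.
Solve for the ratio: y/x = [P_x/P_y]^(1/3).
Substitute y = (y/x)·x into the budget: x* = M/(P_x + P_y·(y/x)).
Numerically y/x = 0.829827, so x* = 155/(4 + 7·0.829827) = 15.8022 and y* = 0.829827·15.8022 = 13.1131.
Expenditure on y: 7·13.1131 = 91.7914; share = 0.5922.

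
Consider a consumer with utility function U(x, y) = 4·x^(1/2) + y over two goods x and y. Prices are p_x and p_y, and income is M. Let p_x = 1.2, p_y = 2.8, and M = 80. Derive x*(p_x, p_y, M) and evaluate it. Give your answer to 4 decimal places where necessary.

x* = 21.7778

Solve: √x = 2·p_y/p_x, so x*(p_x,p_y) = (2·p_y/p_x)², and y* = (M − p_x·x*)/p_y.
Plugging in: x* = (2·2.8/1.2)² = 21.7778.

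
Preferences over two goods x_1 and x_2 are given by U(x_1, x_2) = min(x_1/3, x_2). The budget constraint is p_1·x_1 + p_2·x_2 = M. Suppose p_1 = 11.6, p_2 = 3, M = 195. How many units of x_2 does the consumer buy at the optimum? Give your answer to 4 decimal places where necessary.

Leontief preferences: the optimum is at the kink where x_1/3 = x_2/1, i.e. x_2 = (1/3)·x_1.
Budget: p_1·x_1 + p_2·(1/3)·x_1 = M, so (3·p_1 + p_2)·x_1 = 3·M.
Demand: x_1*(p_1,p_2,M) = 3·M/(3·p_1 + p_2), x_2* = M/(3·p_1 + p_2).
Here 3·11.6 + 3 = 37.8, giving x_2* = 5.1587.

x_2* = 5.1587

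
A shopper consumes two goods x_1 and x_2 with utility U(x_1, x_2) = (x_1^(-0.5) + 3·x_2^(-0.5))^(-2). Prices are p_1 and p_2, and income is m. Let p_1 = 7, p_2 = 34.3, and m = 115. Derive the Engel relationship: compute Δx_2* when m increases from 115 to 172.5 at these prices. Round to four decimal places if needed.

MU_x_1 ∝ x_1^(-1.5), MU_x_2 ∝ 3·x_2^(-1.5), so MRS = (1/3)·(x_2/x_1)^(1.5) = p_1/p_2.
Solve for the ratio: x_2/x_1 = [3·p_1/p_2]^(2/3).
Substitute x_2 = (x_2/x_1)·x_1 into the budget: x_1* = m/(p_1 + p_2·(x_2/x_1)).
Numerically x_2/x_1 = 0.721025, so x_1* = 115/(7 + 34.3·0.721025) = 3.6242 and x_2* = 0.721025·3.6242 = 2.6131.
At m' = 172.5: x_2* = 3.9197. Change: 3.9197 − 2.6131 = 1.3066.

Δx_2* = 1.3066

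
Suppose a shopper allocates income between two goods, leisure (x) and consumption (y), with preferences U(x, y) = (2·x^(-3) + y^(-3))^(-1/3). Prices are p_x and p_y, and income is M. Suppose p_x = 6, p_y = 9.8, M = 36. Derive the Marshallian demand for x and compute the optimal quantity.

x* = 2.7089

MU_x ∝ 2·x^(-4), MU_y ∝ y^(-4), so MRS = 2·(y/x)^(4) = p_x/p_y.
Hence y/x = ((1/2)·p_x/p_y)^(1/(4)), i.e. raised to the 0.25 power.
With the ratio pinned down, the budget gives x* = M/(p_x + p_y·(y/x)) and y* = (y/x)·x*.
Numerically y/x = 0.74383, so x* = 36/(6 + 9.8·0.74383) = 2.7089.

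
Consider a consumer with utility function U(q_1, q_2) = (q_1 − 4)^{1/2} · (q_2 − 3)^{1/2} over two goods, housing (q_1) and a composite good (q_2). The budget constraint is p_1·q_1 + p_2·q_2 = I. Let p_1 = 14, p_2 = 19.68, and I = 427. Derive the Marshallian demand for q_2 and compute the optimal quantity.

q_2* = 10.9258

Discretionary income = 427 − 4·14 − 3·19.68 = 311.96; q_2* = 3 + 0.5·311.96/19.68 = 10.9258.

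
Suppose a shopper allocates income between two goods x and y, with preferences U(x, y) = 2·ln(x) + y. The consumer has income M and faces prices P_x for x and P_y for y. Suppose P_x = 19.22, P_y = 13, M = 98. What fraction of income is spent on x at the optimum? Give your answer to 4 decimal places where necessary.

At the given prices: x* = 2·13/19.22 = 1.3528, and y* = 5.5385.
Expenditure on x: 19.22·1.3528 = 26; share = 0.2653.

share on x = 0.2653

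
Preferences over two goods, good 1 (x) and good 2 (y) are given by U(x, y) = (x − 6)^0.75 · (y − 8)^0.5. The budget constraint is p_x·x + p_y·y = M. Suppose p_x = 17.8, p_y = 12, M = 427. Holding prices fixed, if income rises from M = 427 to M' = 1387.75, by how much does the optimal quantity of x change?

This is Cobb-Douglas in (x−6, y−8): tangency gives 0.75·p_y·(y−8) = 0.5·p_x·(x−6).
After buying the subsistence bundle (6, 8), a share 0.6 of the remaining income goes to x: x* = 6 + 0.6·(M − 6p_x − 8p_y)/p_x.
Discretionary income = 427 − 6·17.8 − 8·12 = 224.2; x* = 6 + 0.6·224.2/17.8 = 13.5573.
At M' = 1387.75: x* = 45.9421. Change: 45.9421 − 13.5573 = 32.3848.

Δx* = 32.3848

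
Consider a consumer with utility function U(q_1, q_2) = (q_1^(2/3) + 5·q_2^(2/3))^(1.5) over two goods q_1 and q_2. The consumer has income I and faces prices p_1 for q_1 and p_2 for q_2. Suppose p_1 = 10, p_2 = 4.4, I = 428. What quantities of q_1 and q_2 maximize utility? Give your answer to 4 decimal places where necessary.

q_1* = 0.0662, q_2* = 97.1223

Numerically q_2/q_1 = 1467.411721, so q_1* = 428/(10 + 4.4·1467.411721) = 0.0662 and q_2* = 1467.411721·0.0662 = 97.1223.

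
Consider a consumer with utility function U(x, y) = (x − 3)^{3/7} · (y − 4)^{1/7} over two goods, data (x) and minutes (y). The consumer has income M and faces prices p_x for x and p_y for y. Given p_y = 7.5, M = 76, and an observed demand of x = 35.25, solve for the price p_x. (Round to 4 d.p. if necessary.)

This is Cobb-Douglas in (x−3, y−4): tangency gives 3/7·p_y·(y−4) = 1/7·p_x·(x−3).
After buying the subsistence bundle (3, 4), a share 0.75 of the remaining income goes to x: x* = 3 + 0.75·(M − 3p_x − 4p_y)/p_x.
Set x* = 35.25 in the demand function and solve for p_x: p_x = 1.

p_x = 1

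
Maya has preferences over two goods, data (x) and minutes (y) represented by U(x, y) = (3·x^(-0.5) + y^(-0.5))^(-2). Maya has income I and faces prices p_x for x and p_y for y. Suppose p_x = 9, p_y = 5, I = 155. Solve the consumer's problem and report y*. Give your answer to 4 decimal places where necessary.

MRS = MU_x/MU_y = 3·(y/x)^(1.5). Set equal to p_x/p_y.
Solve for the ratio: y/x = [(1/3)·p_x/p_y]^(2/3).
Substitute y = (y/x)·x into the budget: x* = I/(p_x + p_y·(y/x)).
Numerically y/x = 0.711379, so x* = 155/(9 + 5·0.711379) = 12.3438 and y* = 0.711379·12.3438 = 8.7811.

y* = 8.7811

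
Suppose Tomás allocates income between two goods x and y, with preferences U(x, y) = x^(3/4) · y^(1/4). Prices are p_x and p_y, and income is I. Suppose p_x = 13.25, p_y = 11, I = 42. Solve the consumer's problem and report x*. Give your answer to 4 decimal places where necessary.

x* = 2.3774

The MRS is 3·y/x. Set MRS = p_x/p_y.
So 0.75·p_y·y = 0.25·p_x·x; combined with the budget, a share 0.75 of income goes to x.
Demand: x*(p_x,p_y,I) = 0.75·I/p_x and y* = 0.25·I/p_y.
At p_x=13.25, p_y=11, I=42: x* = 0.75·42/13.25 = 2.3774.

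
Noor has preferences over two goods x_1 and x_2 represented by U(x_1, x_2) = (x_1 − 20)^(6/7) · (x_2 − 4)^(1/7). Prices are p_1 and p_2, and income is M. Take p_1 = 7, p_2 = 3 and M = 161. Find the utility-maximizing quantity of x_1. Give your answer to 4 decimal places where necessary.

MRS = 6·(x_2−4)/(x_1−20). Tangency with p_1/p_2 gives x_2−4 = (1/6)·(p_1/p_2)·(x_1−20).
After buying the subsistence bundle (20, 4), a share 6/7 of the remaining income goes to x_1: x_1* = 20 + 6/7·(M − 20p_1 − 4p_2)/p_1.
Discretionary income = 161 − 20·7 − 4·3 = 9; x_1* = 20 + 6/7·9/7 = 21.102.

x_1* = 21.102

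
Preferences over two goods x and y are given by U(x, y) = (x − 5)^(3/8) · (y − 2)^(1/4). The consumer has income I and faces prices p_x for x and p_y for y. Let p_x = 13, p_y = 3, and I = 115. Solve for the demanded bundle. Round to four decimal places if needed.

After buying the subsistence bundle (5, 2), a share 0.6 of the remaining income goes to x: x* = 5 + 0.6·(I − 5p_x − 2p_y)/p_x.
Discretionary income = 115 − 5·13 − 2·3 = 44; x* = 5 + 0.6·44/13 = 7.0308; y* = 2 + 0.4·44/3 = 7.8667.

x* = 7.0308, y* = 7.8667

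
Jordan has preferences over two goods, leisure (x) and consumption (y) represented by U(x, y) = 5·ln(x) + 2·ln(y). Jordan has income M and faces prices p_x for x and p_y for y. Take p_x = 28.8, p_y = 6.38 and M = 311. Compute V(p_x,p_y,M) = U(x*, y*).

V = 15.4825

Demand: x*(p_x,p_y,M) = 5/7·M/p_x and y* = 2/7·M/p_y.
At p_x=28.8, p_y=6.38, M=311: x* = 5/7·311/28.8 = 7.7133, y* = 13.9275.
Utility at the optimum: U(7.7133, 13.9275) = 15.4825.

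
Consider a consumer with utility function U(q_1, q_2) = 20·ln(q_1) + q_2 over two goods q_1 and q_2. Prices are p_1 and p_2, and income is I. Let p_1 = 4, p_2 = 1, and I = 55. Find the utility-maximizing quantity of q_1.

Set MRS = p_1/p_2: (20/q_1)/1 = p_1/p_2.
So q_1*(p_1,p_2) = 20·p_2/p_1, independent of income; and q_2* = (I − 20·p_2)/p_2.
At the given prices: q_1* = 20·1/4 = 5.

q_1* = 5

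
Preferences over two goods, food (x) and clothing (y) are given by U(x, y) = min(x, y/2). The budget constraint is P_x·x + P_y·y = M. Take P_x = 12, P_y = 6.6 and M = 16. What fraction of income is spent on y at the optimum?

Leontief preferences: the optimum is at the kink where x/1 = y/2, i.e. y = 2·x.
Budget: P_x·x + P_y·2·x = M, so (P_x + 2·P_y)·x = M.
Demand: x*(P_x,P_y,M) = M/(P_x + 2·P_y), y* = 2·M/(P_x + 2·P_y).
Here 12 + 2·6.6 = 25.2, giving x* = 0.6349 and y* = 1.2698.
Expenditure on y: 6.6·1.2698 = 8.381; share = 0.5238.

share on y = 0.5238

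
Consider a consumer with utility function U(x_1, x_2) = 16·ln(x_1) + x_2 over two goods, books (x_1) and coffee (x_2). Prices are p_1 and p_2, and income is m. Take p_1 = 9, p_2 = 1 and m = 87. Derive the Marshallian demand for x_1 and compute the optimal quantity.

Set MRS = p_1/p_2: (16/x_1)/1 = p_1/p_2.
So x_1*(p_1,p_2) = 16·p_2/p_1, independent of income; and x_2* = (m − 16·p_2)/p_2.
At the given prices: x_1* = 16·1/9 = 1.7778.

x_1* = 1.7778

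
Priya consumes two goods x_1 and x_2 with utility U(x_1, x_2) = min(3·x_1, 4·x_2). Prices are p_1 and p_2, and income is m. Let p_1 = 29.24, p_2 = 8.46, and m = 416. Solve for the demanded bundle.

With perfect complements, no substitution: consume in ratio x_1:x_2 = 4:3.
Budget: p_1·x_1 + p_2·(3/4)·x_1 = m, so (4·p_1 + 3·p_2)·x_1 = 4·m.
Demand: x_1*(p_1,p_2,m) = 4·m/(4·p_1 + 3·p_2), x_2* = 3·m/(4·p_1 + 3·p_2).
Here 4·29.24 + 3·8.46 = 142.34, giving x_1* = 11.6903 and x_2* = 8.7677.

x_1* = 11.6903, x_2* = 8.7677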